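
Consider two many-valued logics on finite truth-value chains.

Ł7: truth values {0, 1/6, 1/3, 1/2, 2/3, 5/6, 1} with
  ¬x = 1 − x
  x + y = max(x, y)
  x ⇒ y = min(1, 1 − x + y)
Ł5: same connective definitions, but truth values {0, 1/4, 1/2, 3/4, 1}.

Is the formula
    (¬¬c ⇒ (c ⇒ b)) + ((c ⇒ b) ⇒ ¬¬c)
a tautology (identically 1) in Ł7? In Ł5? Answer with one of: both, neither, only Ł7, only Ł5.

In Ł7: every assignment gives 1 — tautology.
In Ł5: every assignment gives 1 — tautology.

both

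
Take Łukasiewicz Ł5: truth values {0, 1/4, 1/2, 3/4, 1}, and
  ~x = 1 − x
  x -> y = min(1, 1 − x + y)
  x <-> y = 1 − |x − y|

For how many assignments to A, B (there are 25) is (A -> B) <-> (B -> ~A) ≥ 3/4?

15

value 1: 11 assignments (counts)
value 3/4: 4 assignments (counts)
value 1/2: 6 assignments
value 1/4: 2 assignments
value 0: 2 assignments
So 15 of the 25 assignments meet the threshold.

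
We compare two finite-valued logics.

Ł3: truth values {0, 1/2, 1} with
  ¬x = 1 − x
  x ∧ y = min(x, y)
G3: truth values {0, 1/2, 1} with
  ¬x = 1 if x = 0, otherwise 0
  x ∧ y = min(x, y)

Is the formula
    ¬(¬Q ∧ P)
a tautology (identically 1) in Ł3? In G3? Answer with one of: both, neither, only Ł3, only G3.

neither

In Ł3: at P = 1/2, Q = 0 the value is 1/2 — not a tautology.
In G3: at P = 1/2, Q = 0 the value is 0 — not a tautology.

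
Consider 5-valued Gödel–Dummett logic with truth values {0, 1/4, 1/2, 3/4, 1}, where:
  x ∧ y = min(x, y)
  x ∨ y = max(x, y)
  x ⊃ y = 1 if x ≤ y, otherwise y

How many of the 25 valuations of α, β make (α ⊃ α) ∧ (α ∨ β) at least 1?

9

value 1: 9 assignments (counts)
value 3/4: 7 assignments
value 1/2: 5 assignments
value 1/4: 3 assignments
value 0: 1 assignment
So 9 of the 25 assignments meet the threshold.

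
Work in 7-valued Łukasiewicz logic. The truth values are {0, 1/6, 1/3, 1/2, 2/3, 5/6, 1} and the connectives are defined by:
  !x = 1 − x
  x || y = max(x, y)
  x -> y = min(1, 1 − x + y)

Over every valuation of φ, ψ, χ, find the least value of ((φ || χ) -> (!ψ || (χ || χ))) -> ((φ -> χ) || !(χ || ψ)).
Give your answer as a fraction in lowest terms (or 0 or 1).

1/2

Take φ = 1/2, ψ = 1/2, χ = 0:
φ || χ = 1/2 || 0 = 1/2
!ψ = !1/2 = 1/2
χ || χ = 0 || 0 = 0
!ψ || (χ || χ) = 1/2 || 0 = 1/2
(φ || χ) -> (!ψ || (χ || χ)) = 1/2 -> 1/2 = 1
φ -> χ = 1/2 -> 0 = 1/2
χ || ψ = 0 || 1/2 = 1/2
!(χ || ψ) = !1/2 = 1/2
(φ -> χ) || !(χ || ψ) = 1/2 || 1/2 = 1/2
((φ || χ) -> (!ψ || (χ || χ))) -> ((φ -> χ) || !(χ || ψ)) = 1 -> 1/2 = 1/2
No assignment yields a value below 1/2, so this is the minimum.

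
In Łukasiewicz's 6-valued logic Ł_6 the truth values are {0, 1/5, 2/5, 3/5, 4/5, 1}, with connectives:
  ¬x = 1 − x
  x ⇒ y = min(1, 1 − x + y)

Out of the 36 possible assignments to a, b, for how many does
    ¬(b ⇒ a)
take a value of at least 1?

1

value 1: 1 assignment (counts)
value 4/5: 2 assignments
value 3/5: 3 assignments
value 2/5: 4 assignments
value 1/5: 5 assignments
value 0: 21 assignments
So 1 of the 36 assignments meets the threshold.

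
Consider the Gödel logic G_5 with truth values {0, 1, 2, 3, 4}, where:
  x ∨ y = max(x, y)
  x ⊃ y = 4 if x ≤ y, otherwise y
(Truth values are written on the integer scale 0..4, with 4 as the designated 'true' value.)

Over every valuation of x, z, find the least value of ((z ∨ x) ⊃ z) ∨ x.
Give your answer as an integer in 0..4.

Take x = 1, z = 0:
z ∨ x = 0 ∨ 1 = 1
(z ∨ x) ⊃ z = 1 ⊃ 0 = 0
((z ∨ x) ⊃ z) ∨ x = 0 ∨ 1 = 1
No assignment yields a value below 1, so this is the minimum.

1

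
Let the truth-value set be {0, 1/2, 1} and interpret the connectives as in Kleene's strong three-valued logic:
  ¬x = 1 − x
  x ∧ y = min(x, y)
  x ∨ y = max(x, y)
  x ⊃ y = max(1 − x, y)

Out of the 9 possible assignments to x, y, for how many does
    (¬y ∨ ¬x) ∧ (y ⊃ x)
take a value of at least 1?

x = 0, y = 0 ↦ 1  ≥
x = 0, y = 1/2 ↦ 1/2  <
x = 0, y = 1 ↦ 0  <
x = 1/2, y = 0 ↦ 1  ≥
x = 1/2, y = 1/2 ↦ 1/2  <
x = 1/2, y = 1 ↦ 1/2  <
x = 1, y = 0 ↦ 1  ≥
x = 1, y = 1/2 ↦ 1/2  <
x = 1, y = 1 ↦ 0  <
So 3 of the 9 assignments meet the threshold.

3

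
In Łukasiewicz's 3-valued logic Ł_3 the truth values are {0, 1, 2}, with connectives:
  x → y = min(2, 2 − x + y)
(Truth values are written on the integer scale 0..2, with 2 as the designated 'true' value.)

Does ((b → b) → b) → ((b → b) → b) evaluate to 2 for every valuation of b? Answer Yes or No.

b = 0 ↦ 2
b = 1 ↦ 2
b = 2 ↦ 2
Every assignment gives a value ≥ 2.

Yes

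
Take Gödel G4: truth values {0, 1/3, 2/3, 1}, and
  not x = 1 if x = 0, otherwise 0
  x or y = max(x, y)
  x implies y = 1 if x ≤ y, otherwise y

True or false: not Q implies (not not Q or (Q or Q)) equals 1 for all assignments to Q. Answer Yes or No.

Counterexample: take Q = 0.
not Q = not 0 = 1
not Q = not 0 = 1
not not Q = not 1 = 0
Q or Q = 0 or 0 = 0
not not Q or (Q or Q) = 0 or 0 = 0
not Q implies (not not Q or (Q or Q)) = 1 implies 0 = 0
This gives 0 ≠ 1.

No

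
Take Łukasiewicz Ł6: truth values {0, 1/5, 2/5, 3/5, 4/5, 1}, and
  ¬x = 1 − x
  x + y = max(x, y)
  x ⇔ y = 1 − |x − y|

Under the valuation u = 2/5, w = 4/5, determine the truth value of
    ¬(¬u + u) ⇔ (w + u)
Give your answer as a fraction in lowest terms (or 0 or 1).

¬u = ¬2/5 = 3/5
¬u + u = 3/5 + 2/5 = 3/5
¬(¬u + u) = ¬3/5 = 2/5
w + u = 4/5 + 2/5 = 4/5
¬(¬u + u) ⇔ (w + u) = 2/5 ⇔ 4/5 = 3/5

3/5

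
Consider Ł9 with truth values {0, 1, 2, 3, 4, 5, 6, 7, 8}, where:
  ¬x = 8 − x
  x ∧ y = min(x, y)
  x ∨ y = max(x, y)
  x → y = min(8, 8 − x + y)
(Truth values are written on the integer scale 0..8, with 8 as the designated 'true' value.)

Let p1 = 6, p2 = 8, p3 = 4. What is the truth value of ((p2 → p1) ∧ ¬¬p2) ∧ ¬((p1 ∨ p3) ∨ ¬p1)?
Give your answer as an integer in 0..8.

p2 → p1 = 8 → 6 = 6
¬p2 = ¬8 = 0
¬¬p2 = ¬0 = 8
(p2 → p1) ∧ ¬¬p2 = 6 ∧ 8 = 6
p1 ∨ p3 = 6 ∨ 4 = 6
¬p1 = ¬6 = 2
(p1 ∨ p3) ∨ ¬p1 = 6 ∨ 2 = 6
¬((p1 ∨ p3) ∨ ¬p1) = ¬6 = 2
((p2 → p1) ∧ ¬¬p2) ∧ ¬((p1 ∨ p3) ∨ ¬p1) = 6 ∧ 2 = 2

2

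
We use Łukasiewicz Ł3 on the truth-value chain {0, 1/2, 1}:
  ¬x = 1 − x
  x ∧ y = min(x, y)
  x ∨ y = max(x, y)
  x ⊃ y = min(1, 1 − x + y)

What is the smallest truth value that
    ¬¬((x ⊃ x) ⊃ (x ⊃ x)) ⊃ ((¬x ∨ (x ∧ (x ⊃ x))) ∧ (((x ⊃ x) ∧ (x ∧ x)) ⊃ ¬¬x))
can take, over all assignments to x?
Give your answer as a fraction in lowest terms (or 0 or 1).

1/2

Take x = 1/2:
x ⊃ x = 1/2 ⊃ 1/2 = 1
x ⊃ x = 1/2 ⊃ 1/2 = 1
(x ⊃ x) ⊃ (x ⊃ x) = 1 ⊃ 1 = 1
¬((x ⊃ x) ⊃ (x ⊃ x)) = ¬1 = 0
¬¬((x ⊃ x) ⊃ (x ⊃ x)) = ¬0 = 1
¬x = ¬1/2 = 1/2
x ⊃ x = 1/2 ⊃ 1/2 = 1
x ∧ (x ⊃ x) = 1/2 ∧ 1 = 1/2
¬x ∨ (x ∧ (x ⊃ x)) = 1/2 ∨ 1/2 = 1/2
x ⊃ x = 1/2 ⊃ 1/2 = 1
x ∧ x = 1/2 ∧ 1/2 = 1/2
(x ⊃ x) ∧ (x ∧ x) = 1 ∧ 1/2 = 1/2
¬x = ¬1/2 = 1/2
¬¬x = ¬1/2 = 1/2
((x ⊃ x) ∧ (x ∧ x)) ⊃ ¬¬x = 1/2 ⊃ 1/2 = 1
(¬x ∨ (x ∧ (x ⊃ x))) ∧ (((x ⊃ x) ∧ (x ∧ x)) ⊃ ¬¬x) = 1/2 ∧ 1 = 1/2
¬¬((x ⊃ x) ⊃ (x ⊃ x)) ⊃ ((¬x ∨ (x ∧ (x ⊃ x))) ∧ (((x ⊃ x) ∧ (x ∧ x)) ⊃ ¬¬x)) = 1 ⊃ 1/2 = 1/2
No assignment yields a value below 1/2, so this is the minimum.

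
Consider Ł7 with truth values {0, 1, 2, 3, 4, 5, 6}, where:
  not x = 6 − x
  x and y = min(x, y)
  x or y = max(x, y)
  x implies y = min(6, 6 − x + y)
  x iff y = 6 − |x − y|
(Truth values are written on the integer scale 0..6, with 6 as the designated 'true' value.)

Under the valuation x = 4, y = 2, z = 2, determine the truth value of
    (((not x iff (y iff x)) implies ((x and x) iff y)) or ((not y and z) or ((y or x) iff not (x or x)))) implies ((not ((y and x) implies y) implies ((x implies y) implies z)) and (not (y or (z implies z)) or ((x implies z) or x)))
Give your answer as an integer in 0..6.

not x = not 4 = 2
y iff x = 2 iff 4 = 4
not x iff (y iff x) = 2 iff 4 = 4
x and x = 4 and 4 = 4
(x and x) iff y = 4 iff 2 = 4
(not x iff (y iff x)) implies ((x and x) iff y) = 4 implies 4 = 6
not y = not 2 = 4
not y and z = 4 and 2 = 2
y or x = 2 or 4 = 4
x or x = 4 or 4 = 4
not (x or x) = not 4 = 2
(y or x) iff not (x or x) = 4 iff 2 = 4
(not y and z) or ((y or x) iff not (x or x)) = 2 or 4 = 4
((not x iff (y iff x)) implies ((x and x) iff y)) or ((not y and z) or ((y or x) iff not (x or x))) = 6 or 4 = 6
y and x = 2 and 4 = 2
(y and x) implies y = 2 implies 2 = 6
not ((y and x) implies y) = not 6 = 0
x implies y = 4 implies 2 = 4
(x implies y) implies z = 4 implies 2 = 4
not ((y and x) implies y) implies ((x implies y) implies z) = 0 implies 4 = 6
z implies z = 2 implies 2 = 6
y or (z implies z) = 2 or 6 = 6
not (y or (z implies z)) = not 6 = 0
x implies z = 4 implies 2 = 4
(x implies z) or x = 4 or 4 = 4
not (y or (z implies z)) or ((x implies z) or x) = 0 or 4 = 4
(not ((y and x) implies y) implies ((x implies y) implies z)) and (not (y or (z implies z)) or ((x implies z) or x)) = 6 and 4 = 4
(((not x iff (y iff x)) implies ((x and x) iff y)) or ((not y and z) or ((y or x) iff not (x or x)))) implies ((not ((y and x) implies y) implies ((x implies y) implies z)) and (not (y or (z implies z)) or ((x implies z) or x))) = 6 implies 4 = 4

4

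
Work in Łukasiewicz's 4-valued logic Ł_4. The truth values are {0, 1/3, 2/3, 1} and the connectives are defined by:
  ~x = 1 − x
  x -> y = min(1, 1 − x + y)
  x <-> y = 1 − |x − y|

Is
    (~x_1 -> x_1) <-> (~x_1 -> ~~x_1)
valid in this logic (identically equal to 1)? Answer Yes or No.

x_1 = 0 ↦ 1
x_1 = 1/3 ↦ 1
x_1 = 2/3 ↦ 1
x_1 = 1 ↦ 1
Every assignment gives a value ≥ 1.

Yes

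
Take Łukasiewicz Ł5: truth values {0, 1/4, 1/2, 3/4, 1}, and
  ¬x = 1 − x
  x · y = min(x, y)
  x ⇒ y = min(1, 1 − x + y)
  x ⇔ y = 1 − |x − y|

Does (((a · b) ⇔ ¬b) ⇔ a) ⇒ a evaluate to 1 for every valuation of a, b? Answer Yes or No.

Counterexample: take a = 0, b = 0.
a · b = 0 · 0 = 0
¬b = ¬0 = 1
(a · b) ⇔ ¬b = 0 ⇔ 1 = 0
((a · b) ⇔ ¬b) ⇔ a = 0 ⇔ 0 = 1
(((a · b) ⇔ ¬b) ⇔ a) ⇒ a = 1 ⇒ 0 = 0
This gives 0 ≠ 1.

No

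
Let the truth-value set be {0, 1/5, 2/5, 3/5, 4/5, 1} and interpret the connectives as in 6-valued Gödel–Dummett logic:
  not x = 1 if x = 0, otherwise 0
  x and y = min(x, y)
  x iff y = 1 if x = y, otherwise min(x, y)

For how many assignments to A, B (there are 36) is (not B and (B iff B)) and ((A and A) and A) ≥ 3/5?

3

value 1: 1 assignment (counts)
value 4/5: 1 assignment (counts)
value 3/5: 1 assignment (counts)
value 2/5: 1 assignment
value 1/5: 1 assignment
value 0: 31 assignments
So 3 of the 36 assignments meet the threshold.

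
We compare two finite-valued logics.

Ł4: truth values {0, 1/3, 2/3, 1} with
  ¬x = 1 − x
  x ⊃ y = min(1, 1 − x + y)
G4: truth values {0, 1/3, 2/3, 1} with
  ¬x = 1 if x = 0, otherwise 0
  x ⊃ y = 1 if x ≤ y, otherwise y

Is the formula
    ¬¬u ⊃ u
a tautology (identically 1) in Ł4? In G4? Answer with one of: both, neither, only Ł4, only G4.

only Ł4

In Ł4: every assignment gives 1 — tautology.
In G4: at u = 1/3 the value is 1/3 — not a tautology.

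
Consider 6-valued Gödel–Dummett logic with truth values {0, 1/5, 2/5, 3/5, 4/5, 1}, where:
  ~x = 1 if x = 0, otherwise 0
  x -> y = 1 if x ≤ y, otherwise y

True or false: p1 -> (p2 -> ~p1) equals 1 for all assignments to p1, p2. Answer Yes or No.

Counterexample: take p1 = 1/5, p2 = 1/5.
~p1 = ~1/5 = 0
p2 -> ~p1 = 1/5 -> 0 = 0
p1 -> (p2 -> ~p1) = 1/5 -> 0 = 0
This gives 0 ≠ 1.

No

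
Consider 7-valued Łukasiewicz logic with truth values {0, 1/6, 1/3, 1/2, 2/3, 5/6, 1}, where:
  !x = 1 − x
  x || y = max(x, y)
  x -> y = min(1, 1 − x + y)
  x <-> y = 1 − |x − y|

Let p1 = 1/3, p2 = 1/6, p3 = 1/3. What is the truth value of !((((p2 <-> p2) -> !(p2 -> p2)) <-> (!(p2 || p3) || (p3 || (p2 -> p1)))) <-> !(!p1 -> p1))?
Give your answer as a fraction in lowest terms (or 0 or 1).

1/3

p2 <-> p2 = 1/6 <-> 1/6 = 1
p2 -> p2 = 1/6 -> 1/6 = 1
!(p2 -> p2) = !1 = 0
(p2 <-> p2) -> !(p2 -> p2) = 1 -> 0 = 0
p2 || p3 = 1/6 || 1/3 = 1/3
!(p2 || p3) = !1/3 = 2/3
p2 -> p1 = 1/6 -> 1/3 = 1
p3 || (p2 -> p1) = 1/3 || 1 = 1
!(p2 || p3) || (p3 || (p2 -> p1)) = 2/3 || 1 = 1
((p2 <-> p2) -> !(p2 -> p2)) <-> (!(p2 || p3) || (p3 || (p2 -> p1))) = 0 <-> 1 = 0
!p1 = !1/3 = 2/3
!p1 -> p1 = 2/3 -> 1/3 = 2/3
!(!p1 -> p1) = !2/3 = 1/3
(((p2 <-> p2) -> !(p2 -> p2)) <-> (!(p2 || p3) || (p3 || (p2 -> p1)))) <-> !(!p1 -> p1) = 0 <-> 1/3 = 2/3
!((((p2 <-> p2) -> !(p2 -> p2)) <-> (!(p2 || p3) || (p3 || (p2 -> p1)))) <-> !(!p1 -> p1)) = !2/3 = 1/3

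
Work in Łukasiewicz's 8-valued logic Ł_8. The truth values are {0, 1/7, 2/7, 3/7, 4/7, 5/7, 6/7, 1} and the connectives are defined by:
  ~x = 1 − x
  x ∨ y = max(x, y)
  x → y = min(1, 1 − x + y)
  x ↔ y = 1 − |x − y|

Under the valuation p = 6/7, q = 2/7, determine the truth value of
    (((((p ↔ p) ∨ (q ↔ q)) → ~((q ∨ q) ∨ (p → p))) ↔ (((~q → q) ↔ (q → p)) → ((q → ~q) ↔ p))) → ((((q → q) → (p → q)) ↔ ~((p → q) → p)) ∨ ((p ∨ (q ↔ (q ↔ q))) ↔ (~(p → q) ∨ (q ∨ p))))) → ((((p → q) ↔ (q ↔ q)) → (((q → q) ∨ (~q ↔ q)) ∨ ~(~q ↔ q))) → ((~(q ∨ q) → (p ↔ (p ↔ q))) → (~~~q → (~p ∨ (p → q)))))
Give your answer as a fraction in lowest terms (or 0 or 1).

p ↔ p = 6/7 ↔ 6/7 = 1
q ↔ q = 2/7 ↔ 2/7 = 1
(p ↔ p) ∨ (q ↔ q) = 1 ∨ 1 = 1
q ∨ q = 2/7 ∨ 2/7 = 2/7
p → p = 6/7 → 6/7 = 1
(q ∨ q) ∨ (p → p) = 2/7 ∨ 1 = 1
~((q ∨ q) ∨ (p → p)) = ~1 = 0
((p ↔ p) ∨ (q ↔ q)) → ~((q ∨ q) ∨ (p → p)) = 1 → 0 = 0
~q = ~2/7 = 5/7
~q → q = 5/7 → 2/7 = 4/7
q → p = 2/7 → 6/7 = 1
(~q → q) ↔ (q → p) = 4/7 ↔ 1 = 4/7
~q = ~2/7 = 5/7
q → ~q = 2/7 → 5/7 = 1
(q → ~q) ↔ p = 1 ↔ 6/7 = 6/7
((~q → q) ↔ (q → p)) → ((q → ~q) ↔ p) = 4/7 → 6/7 = 1
(((p ↔ p) ∨ (q ↔ q)) → ~((q ∨ q) ∨ (p → p))) ↔ (((~q → q) ↔ (q → p)) → ((q → ~q) ↔ p)) = 0 ↔ 1 = 0
q → q = 2/7 → 2/7 = 1
p → q = 6/7 → 2/7 = 3/7
(q → q) → (p → q) = 1 → 3/7 = 3/7
p → q = 6/7 → 2/7 = 3/7
(p → q) → p = 3/7 → 6/7 = 1
~((p → q) → p) = ~1 = 0
((q → q) → (p → q)) ↔ ~((p → q) → p) = 3/7 ↔ 0 = 4/7
q ↔ q = 2/7 ↔ 2/7 = 1
q ↔ (q ↔ q) = 2/7 ↔ 1 = 2/7
p ∨ (q ↔ (q ↔ q)) = 6/7 ∨ 2/7 = 6/7
p → q = 6/7 → 2/7 = 3/7
~(p → q) = ~3/7 = 4/7
q ∨ p = 2/7 ∨ 6/7 = 6/7
~(p → q) ∨ (q ∨ p) = 4/7 ∨ 6/7 = 6/7
(p ∨ (q ↔ (q ↔ q))) ↔ (~(p → q) ∨ (q ∨ p)) = 6/7 ↔ 6/7 = 1
(((q → q) → (p → q)) ↔ ~((p → q) → p)) ∨ ((p ∨ (q ↔ (q ↔ q))) ↔ (~(p → q) ∨ (q ∨ p))) = 4/7 ∨ 1 = 1
((((p ↔ p) ∨ (q ↔ q)) → ~((q ∨ q) ∨ (p → p))) ↔ (((~q → q) ↔ (q → p)) → ((q → ~q) ↔ p))) → ((((q → q) → (p → q)) ↔ ~((p → q) → p)) ∨ ((p ∨ (q ↔ (q ↔ q))) ↔ (~(p → q) ∨ (q ∨ p)))) = 0 → 1 = 1
p → q = 6/7 → 2/7 = 3/7
q ↔ q = 2/7 ↔ 2/7 = 1
(p → q) ↔ (q ↔ q) = 3/7 ↔ 1 = 3/7
q → q = 2/7 → 2/7 = 1
~q = ~2/7 = 5/7
~q ↔ q = 5/7 ↔ 2/7 = 4/7
(q → q) ∨ (~q ↔ q) = 1 ∨ 4/7 = 1
~q = ~2/7 = 5/7
~q ↔ q = 5/7 ↔ 2/7 = 4/7
~(~q ↔ q) = ~4/7 = 3/7
((q → q) ∨ (~q ↔ q)) ∨ ~(~q ↔ q) = 1 ∨ 3/7 = 1
((p → q) ↔ (q ↔ q)) → (((q → q) ∨ (~q ↔ q)) ∨ ~(~q ↔ q)) = 3/7 → 1 = 1
q ∨ q = 2/7 ∨ 2/7 = 2/7
~(q ∨ q) = ~2/7 = 5/7
p ↔ q = 6/7 ↔ 2/7 = 3/7
p ↔ (p ↔ q) = 6/7 ↔ 3/7 = 4/7
~(q ∨ q) → (p ↔ (p ↔ q)) = 5/7 → 4/7 = 6/7
~q = ~2/7 = 5/7
~~q = ~5/7 = 2/7
~~~q = ~2/7 = 5/7
~p = ~6/7 = 1/7
p → q = 6/7 → 2/7 = 3/7
~p ∨ (p → q) = 1/7 ∨ 3/7 = 3/7
~~~q → (~p ∨ (p → q)) = 5/7 → 3/7 = 5/7
(~(q ∨ q) → (p ↔ (p ↔ q))) → (~~~q → (~p ∨ (p → q))) = 6/7 → 5/7 = 6/7
(((p → q) ↔ (q ↔ q)) → (((q → q) ∨ (~q ↔ q)) ∨ ~(~q ↔ q))) → ((~(q ∨ q) → (p ↔ (p ↔ q))) → (~~~q → (~p ∨ (p → q)))) = 1 → 6/7 = 6/7
(((((p ↔ p) ∨ (q ↔ q)) → ~((q ∨ q) ∨ (p → p))) ↔ (((~q → q) ↔ (q → p)) → ((q → ~q) ↔ p))) → ((((q → q) → (p → q)) ↔ ~((p → q) → p)) ∨ ((p ∨ (q ↔ (q ↔ q))) ↔ (~(p → q) ∨ (q ∨ p))))) → ((((p → q) ↔ (q ↔ q)) → (((q → q) ∨ (~q ↔ q)) ∨ ~(~q ↔ q))) → ((~(q ∨ q) → (p ↔ (p ↔ q))) → (~~~q → (~p ∨ (p → q))))) = 1 → 6/7 = 6/7

6/7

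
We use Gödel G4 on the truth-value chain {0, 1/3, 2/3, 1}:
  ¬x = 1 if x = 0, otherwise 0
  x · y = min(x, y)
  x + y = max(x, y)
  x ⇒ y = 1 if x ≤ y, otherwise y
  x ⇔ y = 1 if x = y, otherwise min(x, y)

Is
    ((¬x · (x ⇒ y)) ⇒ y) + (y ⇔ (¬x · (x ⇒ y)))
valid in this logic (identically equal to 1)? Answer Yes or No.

No

Counterexample: take x = 0, y = 0.
¬x = ¬0 = 1
x ⇒ y = 0 ⇒ 0 = 1
¬x · (x ⇒ y) = 1 · 1 = 1
(¬x · (x ⇒ y)) ⇒ y = 1 ⇒ 0 = 0
¬x = ¬0 = 1
x ⇒ y = 0 ⇒ 0 = 1
¬x · (x ⇒ y) = 1 · 1 = 1
y ⇔ (¬x · (x ⇒ y)) = 0 ⇔ 1 = 0
((¬x · (x ⇒ y)) ⇒ y) + (y ⇔ (¬x · (x ⇒ y))) = 0 + 0 = 0
This gives 0 ≠ 1.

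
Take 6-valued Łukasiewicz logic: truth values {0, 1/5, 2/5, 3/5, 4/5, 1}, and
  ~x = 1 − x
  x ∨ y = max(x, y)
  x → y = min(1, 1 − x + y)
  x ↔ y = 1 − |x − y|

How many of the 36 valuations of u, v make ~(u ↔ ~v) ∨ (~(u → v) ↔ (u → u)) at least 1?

value 1: 3 assignments (counts)
value 4/5: 6 assignments
value 3/5: 9 assignments
value 2/5: 8 assignments
value 1/5: 7 assignments
value 0: 3 assignments
So 3 of the 36 assignments meet the threshold.

3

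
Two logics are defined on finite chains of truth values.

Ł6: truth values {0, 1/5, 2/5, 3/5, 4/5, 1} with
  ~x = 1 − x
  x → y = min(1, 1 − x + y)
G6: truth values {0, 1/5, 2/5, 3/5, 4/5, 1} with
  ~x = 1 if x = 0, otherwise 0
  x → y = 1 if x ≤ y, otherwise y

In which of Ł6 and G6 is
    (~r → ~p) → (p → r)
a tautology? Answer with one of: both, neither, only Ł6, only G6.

only Ł6

In Ł6: every assignment gives 1 — tautology.
In G6: at p = 2/5, r = 1/5 the value is 1/5 — not a tautology.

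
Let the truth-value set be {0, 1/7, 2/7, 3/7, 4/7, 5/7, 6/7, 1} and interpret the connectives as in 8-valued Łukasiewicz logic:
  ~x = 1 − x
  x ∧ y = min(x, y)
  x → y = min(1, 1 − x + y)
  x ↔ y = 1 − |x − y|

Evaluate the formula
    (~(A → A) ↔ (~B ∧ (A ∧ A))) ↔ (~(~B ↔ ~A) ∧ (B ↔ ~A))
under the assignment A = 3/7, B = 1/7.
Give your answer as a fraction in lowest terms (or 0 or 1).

A → A = 3/7 → 3/7 = 1
~(A → A) = ~1 = 0
~B = ~1/7 = 6/7
A ∧ A = 3/7 ∧ 3/7 = 3/7
~B ∧ (A ∧ A) = 6/7 ∧ 3/7 = 3/7
~(A → A) ↔ (~B ∧ (A ∧ A)) = 0 ↔ 3/7 = 4/7
~B = ~1/7 = 6/7
~A = ~3/7 = 4/7
~B ↔ ~A = 6/7 ↔ 4/7 = 5/7
~(~B ↔ ~A) = ~5/7 = 2/7
~A = ~3/7 = 4/7
B ↔ ~A = 1/7 ↔ 4/7 = 4/7
~(~B ↔ ~A) ∧ (B ↔ ~A) = 2/7 ∧ 4/7 = 2/7
(~(A → A) ↔ (~B ∧ (A ∧ A))) ↔ (~(~B ↔ ~A) ∧ (B ↔ ~A)) = 4/7 ↔ 2/7 = 5/7

5/7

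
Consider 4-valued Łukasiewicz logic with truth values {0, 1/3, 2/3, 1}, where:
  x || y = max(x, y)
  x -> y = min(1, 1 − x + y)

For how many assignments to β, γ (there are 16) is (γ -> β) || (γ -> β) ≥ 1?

10

β = 0, γ = 0 ↦ 1  ≥
β = 0, γ = 1/3 ↦ 2/3  <
β = 0, γ = 2/3 ↦ 1/3  <
β = 0, γ = 1 ↦ 0  <
β = 1/3, γ = 0 ↦ 1  ≥
β = 1/3, γ = 1/3 ↦ 1  ≥
β = 1/3, γ = 2/3 ↦ 2/3  <
β = 1/3, γ = 1 ↦ 1/3  <
β = 2/3, γ = 0 ↦ 1  ≥
β = 2/3, γ = 1/3 ↦ 1  ≥
β = 2/3, γ = 2/3 ↦ 1  ≥
β = 2/3, γ = 1 ↦ 2/3  <
β = 1, γ = 0 ↦ 1  ≥
β = 1, γ = 1/3 ↦ 1  ≥
β = 1, γ = 2/3 ↦ 1  ≥
β = 1, γ = 1 ↦ 1  ≥
So 10 of the 16 assignments meet the threshold.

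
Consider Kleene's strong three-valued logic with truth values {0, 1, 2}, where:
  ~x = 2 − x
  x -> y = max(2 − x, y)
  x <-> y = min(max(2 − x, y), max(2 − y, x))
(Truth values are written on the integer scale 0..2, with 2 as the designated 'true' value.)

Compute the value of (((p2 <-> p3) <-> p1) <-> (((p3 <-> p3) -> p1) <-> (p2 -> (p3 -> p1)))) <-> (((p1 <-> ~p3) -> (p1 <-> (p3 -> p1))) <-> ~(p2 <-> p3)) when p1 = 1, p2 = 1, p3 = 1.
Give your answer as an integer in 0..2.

p2 <-> p3 = 1 <-> 1 = 1
(p2 <-> p3) <-> p1 = 1 <-> 1 = 1
p3 <-> p3 = 1 <-> 1 = 1
(p3 <-> p3) -> p1 = 1 -> 1 = 1
p3 -> p1 = 1 -> 1 = 1
p2 -> (p3 -> p1) = 1 -> 1 = 1
((p3 <-> p3) -> p1) <-> (p2 -> (p3 -> p1)) = 1 <-> 1 = 1
((p2 <-> p3) <-> p1) <-> (((p3 <-> p3) -> p1) <-> (p2 -> (p3 -> p1))) = 1 <-> 1 = 1
~p3 = ~1 = 1
p1 <-> ~p3 = 1 <-> 1 = 1
p3 -> p1 = 1 -> 1 = 1
p1 <-> (p3 -> p1) = 1 <-> 1 = 1
(p1 <-> ~p3) -> (p1 <-> (p3 -> p1)) = 1 -> 1 = 1
p2 <-> p3 = 1 <-> 1 = 1
~(p2 <-> p3) = ~1 = 1
((p1 <-> ~p3) -> (p1 <-> (p3 -> p1))) <-> ~(p2 <-> p3) = 1 <-> 1 = 1
(((p2 <-> p3) <-> p1) <-> (((p3 <-> p3) -> p1) <-> (p2 -> (p3 -> p1)))) <-> (((p1 <-> ~p3) -> (p1 <-> (p3 -> p1))) <-> ~(p2 <-> p3)) = 1 <-> 1 = 1

1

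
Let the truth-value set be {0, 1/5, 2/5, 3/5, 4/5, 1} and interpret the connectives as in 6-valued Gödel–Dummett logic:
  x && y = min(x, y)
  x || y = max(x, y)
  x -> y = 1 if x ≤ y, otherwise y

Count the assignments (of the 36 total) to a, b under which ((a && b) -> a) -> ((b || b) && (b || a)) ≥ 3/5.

18

value 1: 6 assignments (counts)
value 4/5: 6 assignments (counts)
value 3/5: 6 assignments (counts)
value 2/5: 6 assignments
value 1/5: 6 assignments
value 0: 6 assignments
So 18 of the 36 assignments meet the threshold.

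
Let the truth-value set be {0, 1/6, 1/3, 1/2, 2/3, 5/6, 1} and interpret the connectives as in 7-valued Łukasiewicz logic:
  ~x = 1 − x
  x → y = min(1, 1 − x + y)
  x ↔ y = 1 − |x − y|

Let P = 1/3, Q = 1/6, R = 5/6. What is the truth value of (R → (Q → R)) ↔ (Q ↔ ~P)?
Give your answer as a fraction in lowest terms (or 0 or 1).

Q → R = 1/6 → 5/6 = 1
R → (Q → R) = 5/6 → 1 = 1
~P = ~1/3 = 2/3
Q ↔ ~P = 1/6 ↔ 2/3 = 1/2
(R → (Q → R)) ↔ (Q ↔ ~P) = 1 ↔ 1/2 = 1/2

1/2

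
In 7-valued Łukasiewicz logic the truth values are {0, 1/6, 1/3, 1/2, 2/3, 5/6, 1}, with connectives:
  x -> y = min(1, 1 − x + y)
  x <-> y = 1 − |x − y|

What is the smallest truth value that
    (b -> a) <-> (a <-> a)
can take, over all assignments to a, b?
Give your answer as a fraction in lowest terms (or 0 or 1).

Take a = 0, b = 1:
b -> a = 1 -> 0 = 0
a <-> a = 0 <-> 0 = 1
(b -> a) <-> (a <-> a) = 0 <-> 1 = 0
No assignment yields a value below 0, so this is the minimum.

0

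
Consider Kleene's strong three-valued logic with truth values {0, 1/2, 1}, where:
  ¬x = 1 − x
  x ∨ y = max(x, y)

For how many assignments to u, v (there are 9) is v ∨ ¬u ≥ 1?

5

u = 0, v = 0 ↦ 1  ≥
u = 0, v = 1/2 ↦ 1  ≥
u = 0, v = 1 ↦ 1  ≥
u = 1/2, v = 0 ↦ 1/2  <
u = 1/2, v = 1/2 ↦ 1/2  <
u = 1/2, v = 1 ↦ 1  ≥
u = 1, v = 0 ↦ 0  <
u = 1, v = 1/2 ↦ 1/2  <
u = 1, v = 1 ↦ 1  ≥
So 5 of the 9 assignments meet the threshold.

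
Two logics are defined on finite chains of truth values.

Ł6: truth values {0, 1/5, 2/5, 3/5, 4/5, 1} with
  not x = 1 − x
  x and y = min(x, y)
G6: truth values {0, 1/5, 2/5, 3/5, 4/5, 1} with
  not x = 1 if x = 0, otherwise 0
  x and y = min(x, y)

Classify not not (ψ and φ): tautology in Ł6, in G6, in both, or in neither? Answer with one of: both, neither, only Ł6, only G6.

neither

In Ł6: at φ = 0, ψ = 0 the value is 0 — not a tautology.
In G6: at φ = 0, ψ = 0 the value is 0 — not a tautology.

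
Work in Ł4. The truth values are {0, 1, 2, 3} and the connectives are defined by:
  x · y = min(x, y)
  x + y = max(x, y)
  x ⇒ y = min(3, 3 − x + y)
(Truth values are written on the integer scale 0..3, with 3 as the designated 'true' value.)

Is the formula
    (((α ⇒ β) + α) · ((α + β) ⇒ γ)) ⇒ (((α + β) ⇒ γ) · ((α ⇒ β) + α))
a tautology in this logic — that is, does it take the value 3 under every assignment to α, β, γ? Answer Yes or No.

At α = 2, β = 1, γ = 1, for instance:
α ⇒ β = 2 ⇒ 1 = 2
(α ⇒ β) + α = 2 + 2 = 2
α + β = 2 + 1 = 2
(α + β) ⇒ γ = 2 ⇒ 1 = 2
((α ⇒ β) + α) · ((α + β) ⇒ γ) = 2 · 2 = 2
((α + β) ⇒ γ) · ((α ⇒ β) + α) = 2 · 2 = 2
(((α ⇒ β) + α) · ((α + β) ⇒ γ)) ⇒ (((α + β) ⇒ γ) · ((α ⇒ β) + α)) = 2 ⇒ 2 = 3
and checking the remaining 63 assignments likewise gives ≥ 3 in every case.

Yes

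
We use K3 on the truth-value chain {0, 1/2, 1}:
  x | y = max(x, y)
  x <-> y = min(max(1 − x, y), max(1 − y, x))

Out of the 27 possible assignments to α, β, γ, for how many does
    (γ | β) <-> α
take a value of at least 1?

value 1: 6 assignments (counts)
value 1/2: 15 assignments
value 0: 6 assignments
So 6 of the 27 assignments meet the threshold.

6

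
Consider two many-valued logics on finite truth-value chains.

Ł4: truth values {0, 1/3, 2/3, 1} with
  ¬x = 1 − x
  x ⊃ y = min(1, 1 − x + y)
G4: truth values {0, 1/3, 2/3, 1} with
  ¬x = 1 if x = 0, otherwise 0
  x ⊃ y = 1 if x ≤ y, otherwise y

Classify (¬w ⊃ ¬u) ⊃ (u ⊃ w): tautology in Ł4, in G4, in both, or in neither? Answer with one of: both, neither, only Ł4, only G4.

only Ł4

In Ł4: every assignment gives 1 — tautology.
In G4: at u = 2/3, w = 1/3 the value is 1/3 — not a tautology.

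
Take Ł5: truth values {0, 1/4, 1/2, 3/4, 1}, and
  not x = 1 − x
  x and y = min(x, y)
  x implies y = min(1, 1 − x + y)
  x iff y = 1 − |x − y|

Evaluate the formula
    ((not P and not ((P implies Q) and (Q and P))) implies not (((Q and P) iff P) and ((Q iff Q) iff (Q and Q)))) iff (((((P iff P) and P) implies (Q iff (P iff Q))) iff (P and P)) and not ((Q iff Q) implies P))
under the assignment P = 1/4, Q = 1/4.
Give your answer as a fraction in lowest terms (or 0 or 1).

1/4

not P = not 1/4 = 3/4
P implies Q = 1/4 implies 1/4 = 1
Q and P = 1/4 and 1/4 = 1/4
(P implies Q) and (Q and P) = 1 and 1/4 = 1/4
not ((P implies Q) and (Q and P)) = not 1/4 = 3/4
not P and not ((P implies Q) and (Q and P)) = 3/4 and 3/4 = 3/4
Q and P = 1/4 and 1/4 = 1/4
(Q and P) iff P = 1/4 iff 1/4 = 1
Q iff Q = 1/4 iff 1/4 = 1
Q and Q = 1/4 and 1/4 = 1/4
(Q iff Q) iff (Q and Q) = 1 iff 1/4 = 1/4
((Q and P) iff P) and ((Q iff Q) iff (Q and Q)) = 1 and 1/4 = 1/4
not (((Q and P) iff P) and ((Q iff Q) iff (Q and Q))) = not 1/4 = 3/4
(not P and not ((P implies Q) and (Q and P))) implies not (((Q and P) iff P) and ((Q iff Q) iff (Q and Q))) = 3/4 implies 3/4 = 1
P iff P = 1/4 iff 1/4 = 1
(P iff P) and P = 1 and 1/4 = 1/4
P iff Q = 1/4 iff 1/4 = 1
Q iff (P iff Q) = 1/4 iff 1 = 1/4
((P iff P) and P) implies (Q iff (P iff Q)) = 1/4 implies 1/4 = 1
P and P = 1/4 and 1/4 = 1/4
(((P iff P) and P) implies (Q iff (P iff Q))) iff (P and P) = 1 iff 1/4 = 1/4
Q iff Q = 1/4 iff 1/4 = 1
(Q iff Q) implies P = 1 implies 1/4 = 1/4
not ((Q iff Q) implies P) = not 1/4 = 3/4
((((P iff P) and P) implies (Q iff (P iff Q))) iff (P and P)) and not ((Q iff Q) implies P) = 1/4 and 3/4 = 1/4
((not P and not ((P implies Q) and (Q and P))) implies not (((Q and P) iff P) and ((Q iff Q) iff (Q and Q)))) iff (((((P iff P) and P) implies (Q iff (P iff Q))) iff (P and P)) and not ((Q iff Q) implies P)) = 1 iff 1/4 = 1/4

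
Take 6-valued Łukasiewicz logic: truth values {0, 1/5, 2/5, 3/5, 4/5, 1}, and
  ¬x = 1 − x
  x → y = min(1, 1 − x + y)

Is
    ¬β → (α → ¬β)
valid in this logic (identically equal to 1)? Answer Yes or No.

At α = 1/5, β = 0, for instance:
¬β = ¬0 = 1
α → ¬β = 1/5 → 1 = 1
¬β → (α → ¬β) = 1 → 1 = 1
and checking the remaining 35 assignments likewise gives ≥ 1 in every case.

Yes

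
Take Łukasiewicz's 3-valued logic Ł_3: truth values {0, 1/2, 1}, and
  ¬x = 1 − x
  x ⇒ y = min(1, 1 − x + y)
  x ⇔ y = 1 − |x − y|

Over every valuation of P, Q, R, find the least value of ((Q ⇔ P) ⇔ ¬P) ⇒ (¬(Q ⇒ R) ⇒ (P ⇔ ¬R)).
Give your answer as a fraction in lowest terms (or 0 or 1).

Take P = 1/2, Q = 1, R = 0:
Q ⇔ P = 1 ⇔ 1/2 = 1/2
¬P = ¬1/2 = 1/2
(Q ⇔ P) ⇔ ¬P = 1/2 ⇔ 1/2 = 1
Q ⇒ R = 1 ⇒ 0 = 0
¬(Q ⇒ R) = ¬0 = 1
¬R = ¬0 = 1
P ⇔ ¬R = 1/2 ⇔ 1 = 1/2
¬(Q ⇒ R) ⇒ (P ⇔ ¬R) = 1 ⇒ 1/2 = 1/2
((Q ⇔ P) ⇔ ¬P) ⇒ (¬(Q ⇒ R) ⇒ (P ⇔ ¬R)) = 1 ⇒ 1/2 = 1/2
No assignment yields a value below 1/2, so this is the minimum.

1/2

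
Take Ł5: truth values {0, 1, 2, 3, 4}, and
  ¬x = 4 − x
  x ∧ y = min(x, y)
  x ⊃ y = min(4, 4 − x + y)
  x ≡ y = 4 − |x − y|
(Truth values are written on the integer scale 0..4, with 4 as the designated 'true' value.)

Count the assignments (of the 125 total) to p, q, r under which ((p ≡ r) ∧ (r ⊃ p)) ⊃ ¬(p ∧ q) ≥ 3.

value 4: 89 assignments (counts)
value 3: 20 assignments (counts)
value 2: 11 assignments
value 1: 4 assignments
value 0: 1 assignment
So 109 of the 125 assignments meet the threshold.

109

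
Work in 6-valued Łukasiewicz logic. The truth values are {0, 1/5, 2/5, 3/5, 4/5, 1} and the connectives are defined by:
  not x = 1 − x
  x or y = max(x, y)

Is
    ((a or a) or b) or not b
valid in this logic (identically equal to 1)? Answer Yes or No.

No

Counterexample: take a = 0, b = 1/5.
a or a = 0 or 0 = 0
(a or a) or b = 0 or 1/5 = 1/5
not b = not 1/5 = 4/5
((a or a) or b) or not b = 1/5 or 4/5 = 4/5
This gives 4/5 ≠ 1.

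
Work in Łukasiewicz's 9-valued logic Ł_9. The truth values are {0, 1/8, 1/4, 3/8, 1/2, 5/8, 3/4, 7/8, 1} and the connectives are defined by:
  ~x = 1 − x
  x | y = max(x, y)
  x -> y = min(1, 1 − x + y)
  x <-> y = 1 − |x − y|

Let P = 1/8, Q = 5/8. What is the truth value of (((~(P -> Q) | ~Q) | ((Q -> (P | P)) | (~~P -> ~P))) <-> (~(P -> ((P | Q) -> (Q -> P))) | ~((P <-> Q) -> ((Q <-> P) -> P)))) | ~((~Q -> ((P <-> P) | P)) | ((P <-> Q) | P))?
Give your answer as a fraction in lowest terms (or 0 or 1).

0

P -> Q = 1/8 -> 5/8 = 1
~(P -> Q) = ~1 = 0
~Q = ~5/8 = 3/8
~(P -> Q) | ~Q = 0 | 3/8 = 3/8
P | P = 1/8 | 1/8 = 1/8
Q -> (P | P) = 5/8 -> 1/8 = 1/2
~P = ~1/8 = 7/8
~~P = ~7/8 = 1/8
~P = ~1/8 = 7/8
~~P -> ~P = 1/8 -> 7/8 = 1
(Q -> (P | P)) | (~~P -> ~P) = 1/2 | 1 = 1
(~(P -> Q) | ~Q) | ((Q -> (P | P)) | (~~P -> ~P)) = 3/8 | 1 = 1
P | Q = 1/8 | 5/8 = 5/8
Q -> P = 5/8 -> 1/8 = 1/2
(P | Q) -> (Q -> P) = 5/8 -> 1/2 = 7/8
P -> ((P | Q) -> (Q -> P)) = 1/8 -> 7/8 = 1
~(P -> ((P | Q) -> (Q -> P))) = ~1 = 0
P <-> Q = 1/8 <-> 5/8 = 1/2
Q <-> P = 5/8 <-> 1/8 = 1/2
(Q <-> P) -> P = 1/2 -> 1/8 = 5/8
(P <-> Q) -> ((Q <-> P) -> P) = 1/2 -> 5/8 = 1
~((P <-> Q) -> ((Q <-> P) -> P)) = ~1 = 0
~(P -> ((P | Q) -> (Q -> P))) | ~((P <-> Q) -> ((Q <-> P) -> P)) = 0 | 0 = 0
((~(P -> Q) | ~Q) | ((Q -> (P | P)) | (~~P -> ~P))) <-> (~(P -> ((P | Q) -> (Q -> P))) | ~((P <-> Q) -> ((Q <-> P) -> P))) = 1 <-> 0 = 0
~Q = ~5/8 = 3/8
P <-> P = 1/8 <-> 1/8 = 1
(P <-> P) | P = 1 | 1/8 = 1
~Q -> ((P <-> P) | P) = 3/8 -> 1 = 1
P <-> Q = 1/8 <-> 5/8 = 1/2
(P <-> Q) | P = 1/2 | 1/8 = 1/2
(~Q -> ((P <-> P) | P)) | ((P <-> Q) | P) = 1 | 1/2 = 1
~((~Q -> ((P <-> P) | P)) | ((P <-> Q) | P)) = ~1 = 0
(((~(P -> Q) | ~Q) | ((Q -> (P | P)) | (~~P -> ~P))) <-> (~(P -> ((P | Q) -> (Q -> P))) | ~((P <-> Q) -> ((Q <-> P) -> P)))) | ~((~Q -> ((P <-> P) | P)) | ((P <-> Q) | P)) = 0 | 0 = 0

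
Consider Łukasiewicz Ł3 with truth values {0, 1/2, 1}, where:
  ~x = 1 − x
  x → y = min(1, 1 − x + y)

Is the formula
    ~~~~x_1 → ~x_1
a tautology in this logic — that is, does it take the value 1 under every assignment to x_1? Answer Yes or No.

Counterexample: take x_1 = 1.
~x_1 = ~1 = 0
~~x_1 = ~0 = 1
~~~x_1 = ~1 = 0
~~~~x_1 = ~0 = 1
~x_1 = ~1 = 0
~~~~x_1 → ~x_1 = 1 → 0 = 0
This gives 0 ≠ 1.

No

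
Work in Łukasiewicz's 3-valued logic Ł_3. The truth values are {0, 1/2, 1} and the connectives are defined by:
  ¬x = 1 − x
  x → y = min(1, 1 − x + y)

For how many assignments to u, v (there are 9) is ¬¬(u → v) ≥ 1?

u = 0, v = 0 ↦ 1  ≥
u = 0, v = 1/2 ↦ 1  ≥
u = 0, v = 1 ↦ 1  ≥
u = 1/2, v = 0 ↦ 1/2  <
u = 1/2, v = 1/2 ↦ 1  ≥
u = 1/2, v = 1 ↦ 1  ≥
u = 1, v = 0 ↦ 0  <
u = 1, v = 1/2 ↦ 1/2  <
u = 1, v = 1 ↦ 1  ≥
So 6 of the 9 assignments meet the threshold.

6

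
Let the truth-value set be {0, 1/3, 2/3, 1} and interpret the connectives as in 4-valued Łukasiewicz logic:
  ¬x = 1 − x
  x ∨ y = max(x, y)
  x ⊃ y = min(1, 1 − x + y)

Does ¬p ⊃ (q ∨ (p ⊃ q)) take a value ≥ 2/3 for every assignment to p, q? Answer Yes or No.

Yes

p = 0, q = 0 ↦ 1
p = 0, q = 1/3 ↦ 1
p = 0, q = 2/3 ↦ 1
p = 0, q = 1 ↦ 1
p = 1/3, q = 0 ↦ 1
p = 1/3, q = 1/3 ↦ 1
p = 1/3, q = 2/3 ↦ 1
p = 1/3, q = 1 ↦ 1
p = 2/3, q = 0 ↦ 1
p = 2/3, q = 1/3 ↦ 1
p = 2/3, q = 2/3 ↦ 1
p = 2/3, q = 1 ↦ 1
p = 1, q = 0 ↦ 1
p = 1, q = 1/3 ↦ 1
p = 1, q = 2/3 ↦ 1
p = 1, q = 1 ↦ 1
Every assignment gives a value ≥ 2/3.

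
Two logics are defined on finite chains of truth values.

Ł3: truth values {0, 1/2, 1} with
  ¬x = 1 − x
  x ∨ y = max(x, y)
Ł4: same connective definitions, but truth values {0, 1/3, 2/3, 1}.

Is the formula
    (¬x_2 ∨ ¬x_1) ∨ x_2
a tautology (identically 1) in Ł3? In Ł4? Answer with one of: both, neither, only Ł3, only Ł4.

neither

In Ł3: at x_1 = 1/2, x_2 = 1/2 the value is 1/2 — not a tautology.
In Ł4: at x_1 = 1/3, x_2 = 1/3 the value is 2/3 — not a tautology.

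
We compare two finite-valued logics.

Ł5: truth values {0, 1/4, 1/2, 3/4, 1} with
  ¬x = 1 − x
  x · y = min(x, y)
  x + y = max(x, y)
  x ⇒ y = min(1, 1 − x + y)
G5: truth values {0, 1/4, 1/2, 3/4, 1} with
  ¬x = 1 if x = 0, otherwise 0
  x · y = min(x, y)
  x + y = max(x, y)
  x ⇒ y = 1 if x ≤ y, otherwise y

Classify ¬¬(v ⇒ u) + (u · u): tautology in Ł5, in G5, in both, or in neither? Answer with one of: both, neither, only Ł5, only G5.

neither

In Ł5: at u = 0, v = 1/4 the value is 3/4 — not a tautology.
In G5: at u = 0, v = 1/4 the value is 0 — not a tautology.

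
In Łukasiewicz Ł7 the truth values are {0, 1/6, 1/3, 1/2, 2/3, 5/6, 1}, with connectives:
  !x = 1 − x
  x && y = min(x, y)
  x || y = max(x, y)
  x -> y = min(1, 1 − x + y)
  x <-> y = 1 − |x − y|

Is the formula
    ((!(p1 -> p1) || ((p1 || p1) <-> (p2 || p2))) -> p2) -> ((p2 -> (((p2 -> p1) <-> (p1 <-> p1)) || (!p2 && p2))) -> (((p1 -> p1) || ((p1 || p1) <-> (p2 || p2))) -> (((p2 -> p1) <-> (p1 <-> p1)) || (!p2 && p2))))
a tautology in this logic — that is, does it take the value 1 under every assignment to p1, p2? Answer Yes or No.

Counterexample: take p1 = 0, p2 = 1/2.
p1 -> p1 = 0 -> 0 = 1
!(p1 -> p1) = !1 = 0
p1 || p1 = 0 || 0 = 0
p2 || p2 = 1/2 || 1/2 = 1/2
(p1 || p1) <-> (p2 || p2) = 0 <-> 1/2 = 1/2
!(p1 -> p1) || ((p1 || p1) <-> (p2 || p2)) = 0 || 1/2 = 1/2
(!(p1 -> p1) || ((p1 || p1) <-> (p2 || p2))) -> p2 = 1/2 -> 1/2 = 1
p2 -> p1 = 1/2 -> 0 = 1/2
p1 <-> p1 = 0 <-> 0 = 1
(p2 -> p1) <-> (p1 <-> p1) = 1/2 <-> 1 = 1/2
!p2 = !1/2 = 1/2
!p2 && p2 = 1/2 && 1/2 = 1/2
((p2 -> p1) <-> (p1 <-> p1)) || (!p2 && p2) = 1/2 || 1/2 = 1/2
p2 -> (((p2 -> p1) <-> (p1 <-> p1)) || (!p2 && p2)) = 1/2 -> 1/2 = 1
p1 -> p1 = 0 -> 0 = 1
p1 || p1 = 0 || 0 = 0
p2 || p2 = 1/2 || 1/2 = 1/2
(p1 || p1) <-> (p2 || p2) = 0 <-> 1/2 = 1/2
(p1 -> p1) || ((p1 || p1) <-> (p2 || p2)) = 1 || 1/2 = 1
p2 -> p1 = 1/2 -> 0 = 1/2
p1 <-> p1 = 0 <-> 0 = 1
(p2 -> p1) <-> (p1 <-> p1) = 1/2 <-> 1 = 1/2
!p2 = !1/2 = 1/2
!p2 && p2 = 1/2 && 1/2 = 1/2
((p2 -> p1) <-> (p1 <-> p1)) || (!p2 && p2) = 1/2 || 1/2 = 1/2
((p1 -> p1) || ((p1 || p1) <-> (p2 || p2))) -> (((p2 -> p1) <-> (p1 <-> p1)) || (!p2 && p2)) = 1 -> 1/2 = 1/2
(p2 -> (((p2 -> p1) <-> (p1 <-> p1)) || (!p2 && p2))) -> (((p1 -> p1) || ((p1 || p1) <-> (p2 || p2))) -> (((p2 -> p1) <-> (p1 <-> p1)) || (!p2 && p2))) = 1 -> 1/2 = 1/2
((!(p1 -> p1) || ((p1 || p1) <-> (p2 || p2))) -> p2) -> ((p2 -> (((p2 -> p1) <-> (p1 <-> p1)) || (!p2 && p2))) -> (((p1 -> p1) || ((p1 || p1) <-> (p2 || p2))) -> (((p2 -> p1) <-> (p1 <-> p1)) || (!p2 && p2)))) = 1 -> 1/2 = 1/2
This gives 1/2 ≠ 1.

No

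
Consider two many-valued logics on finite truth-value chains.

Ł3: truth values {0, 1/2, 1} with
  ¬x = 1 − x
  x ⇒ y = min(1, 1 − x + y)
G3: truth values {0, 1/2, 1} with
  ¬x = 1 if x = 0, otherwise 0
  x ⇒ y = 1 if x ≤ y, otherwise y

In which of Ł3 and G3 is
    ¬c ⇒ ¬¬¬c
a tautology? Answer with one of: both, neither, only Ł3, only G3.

In Ł3: every assignment gives 1 — tautology.
In G3: every assignment gives 1 — tautology.

both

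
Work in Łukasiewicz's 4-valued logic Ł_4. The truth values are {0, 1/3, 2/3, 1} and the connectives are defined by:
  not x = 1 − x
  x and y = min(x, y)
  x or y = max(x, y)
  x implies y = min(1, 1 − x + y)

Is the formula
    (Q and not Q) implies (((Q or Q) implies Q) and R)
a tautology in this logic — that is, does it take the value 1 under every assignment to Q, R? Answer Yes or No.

No

Counterexample: take Q = 1/3, R = 0.
not Q = not 1/3 = 2/3
Q and not Q = 1/3 and 2/3 = 1/3
Q or Q = 1/3 or 1/3 = 1/3
(Q or Q) implies Q = 1/3 implies 1/3 = 1
((Q or Q) implies Q) and R = 1 and 0 = 0
(Q and not Q) implies (((Q or Q) implies Q) and R) = 1/3 implies 0 = 2/3
This gives 2/3 ≠ 1.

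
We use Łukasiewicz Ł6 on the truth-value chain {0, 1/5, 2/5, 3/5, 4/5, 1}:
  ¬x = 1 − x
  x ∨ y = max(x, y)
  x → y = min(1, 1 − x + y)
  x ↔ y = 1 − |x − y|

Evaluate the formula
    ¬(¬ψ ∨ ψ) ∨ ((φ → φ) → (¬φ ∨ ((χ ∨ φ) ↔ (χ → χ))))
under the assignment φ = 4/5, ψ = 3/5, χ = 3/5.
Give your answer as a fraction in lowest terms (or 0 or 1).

¬ψ = ¬3/5 = 2/5
¬ψ ∨ ψ = 2/5 ∨ 3/5 = 3/5
¬(¬ψ ∨ ψ) = ¬3/5 = 2/5
φ → φ = 4/5 → 4/5 = 1
¬φ = ¬4/5 = 1/5
χ ∨ φ = 3/5 ∨ 4/5 = 4/5
χ → χ = 3/5 → 3/5 = 1
(χ ∨ φ) ↔ (χ → χ) = 4/5 ↔ 1 = 4/5
¬φ ∨ ((χ ∨ φ) ↔ (χ → χ)) = 1/5 ∨ 4/5 = 4/5
(φ → φ) → (¬φ ∨ ((χ ∨ φ) ↔ (χ → χ))) = 1 → 4/5 = 4/5
¬(¬ψ ∨ ψ) ∨ ((φ → φ) → (¬φ ∨ ((χ ∨ φ) ↔ (χ → χ)))) = 2/5 ∨ 4/5 = 4/5

4/5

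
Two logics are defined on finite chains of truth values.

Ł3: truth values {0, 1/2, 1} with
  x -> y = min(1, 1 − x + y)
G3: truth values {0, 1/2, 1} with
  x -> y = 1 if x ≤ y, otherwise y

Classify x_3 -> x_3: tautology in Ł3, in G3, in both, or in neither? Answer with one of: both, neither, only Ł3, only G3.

both

In Ł3: every assignment gives 1 — tautology.
In G3: every assignment gives 1 — tautology.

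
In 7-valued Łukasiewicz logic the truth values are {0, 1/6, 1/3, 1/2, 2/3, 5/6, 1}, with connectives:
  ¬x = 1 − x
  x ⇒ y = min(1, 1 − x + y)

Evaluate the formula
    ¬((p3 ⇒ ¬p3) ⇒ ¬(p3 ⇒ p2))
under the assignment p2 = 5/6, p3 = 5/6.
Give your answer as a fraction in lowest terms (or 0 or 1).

1/3

¬p3 = ¬5/6 = 1/6
p3 ⇒ ¬p3 = 5/6 ⇒ 1/6 = 1/3
p3 ⇒ p2 = 5/6 ⇒ 5/6 = 1
¬(p3 ⇒ p2) = ¬1 = 0
(p3 ⇒ ¬p3) ⇒ ¬(p3 ⇒ p2) = 1/3 ⇒ 0 = 2/3
¬((p3 ⇒ ¬p3) ⇒ ¬(p3 ⇒ p2)) = ¬2/3 = 1/3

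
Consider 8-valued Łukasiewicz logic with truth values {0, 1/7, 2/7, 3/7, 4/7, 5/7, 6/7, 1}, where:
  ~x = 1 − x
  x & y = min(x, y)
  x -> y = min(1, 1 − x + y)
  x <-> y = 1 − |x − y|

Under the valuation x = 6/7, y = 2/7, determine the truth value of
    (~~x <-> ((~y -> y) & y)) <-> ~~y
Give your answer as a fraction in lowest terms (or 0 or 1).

~x = ~6/7 = 1/7
~~x = ~1/7 = 6/7
~y = ~2/7 = 5/7
~y -> y = 5/7 -> 2/7 = 4/7
(~y -> y) & y = 4/7 & 2/7 = 2/7
~~x <-> ((~y -> y) & y) = 6/7 <-> 2/7 = 3/7
~y = ~2/7 = 5/7
~~y = ~5/7 = 2/7
(~~x <-> ((~y -> y) & y)) <-> ~~y = 3/7 <-> 2/7 = 6/7

6/7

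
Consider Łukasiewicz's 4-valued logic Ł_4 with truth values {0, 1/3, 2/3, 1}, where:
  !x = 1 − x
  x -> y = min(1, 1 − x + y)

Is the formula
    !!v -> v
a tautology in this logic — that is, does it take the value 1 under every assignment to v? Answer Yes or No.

Yes

v = 0 ↦ 1
v = 1/3 ↦ 1
v = 2/3 ↦ 1
v = 1 ↦ 1
Every assignment gives a value ≥ 1.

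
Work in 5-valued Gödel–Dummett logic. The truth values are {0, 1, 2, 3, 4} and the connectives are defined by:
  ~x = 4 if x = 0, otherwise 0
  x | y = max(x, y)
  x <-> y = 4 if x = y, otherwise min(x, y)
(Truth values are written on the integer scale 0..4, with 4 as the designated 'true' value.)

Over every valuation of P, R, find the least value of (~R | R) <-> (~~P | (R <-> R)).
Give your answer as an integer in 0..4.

1

Take P = 0, R = 1:
~R = ~1 = 0
~R | R = 0 | 1 = 1
~P = ~0 = 4
~~P = ~4 = 0
R <-> R = 1 <-> 1 = 4
~~P | (R <-> R) = 0 | 4 = 4
(~R | R) <-> (~~P | (R <-> R)) = 1 <-> 4 = 1
No assignment yields a value below 1, so this is the minimum.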